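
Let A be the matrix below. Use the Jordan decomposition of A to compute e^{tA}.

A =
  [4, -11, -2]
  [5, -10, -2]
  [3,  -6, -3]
e^{tA} =
  [-6*t^2*exp(-3*t) + 7*t*exp(-3*t) + exp(-3*t), 6*t^2*exp(-3*t) - 11*t*exp(-3*t), 4*t^2*exp(-3*t) - 2*t*exp(-3*t)]
  [-3*t^2*exp(-3*t) + 5*t*exp(-3*t), 3*t^2*exp(-3*t) - 7*t*exp(-3*t) + exp(-3*t), 2*t^2*exp(-3*t) - 2*t*exp(-3*t)]
  [-9*t^2*exp(-3*t)/2 + 3*t*exp(-3*t), 9*t^2*exp(-3*t)/2 - 6*t*exp(-3*t), 3*t^2*exp(-3*t) + exp(-3*t)]

Strategy: write A = P · J · P⁻¹ where J is a Jordan canonical form, so e^{tA} = P · e^{tJ} · P⁻¹, and e^{tJ} can be computed block-by-block.

A has Jordan form
J =
  [-3,  1,  0]
  [ 0, -3,  1]
  [ 0,  0, -3]
(up to reordering of blocks).

Per-block formulas:
  For a 3×3 Jordan block J_3(-3): exp(t · J_3(-3)) = e^(-3t)·(I + t·N + (t^2/2)·N^2), where N is the 3×3 nilpotent shift.

After assembling e^{tJ} and conjugating by P, we get:

e^{tA} =
  [-6*t^2*exp(-3*t) + 7*t*exp(-3*t) + exp(-3*t), 6*t^2*exp(-3*t) - 11*t*exp(-3*t), 4*t^2*exp(-3*t) - 2*t*exp(-3*t)]
  [-3*t^2*exp(-3*t) + 5*t*exp(-3*t), 3*t^2*exp(-3*t) - 7*t*exp(-3*t) + exp(-3*t), 2*t^2*exp(-3*t) - 2*t*exp(-3*t)]
  [-9*t^2*exp(-3*t)/2 + 3*t*exp(-3*t), 9*t^2*exp(-3*t)/2 - 6*t*exp(-3*t), 3*t^2*exp(-3*t) + exp(-3*t)]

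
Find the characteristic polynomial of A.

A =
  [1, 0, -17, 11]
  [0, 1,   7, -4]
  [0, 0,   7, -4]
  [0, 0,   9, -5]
x^4 - 4*x^3 + 6*x^2 - 4*x + 1

Expanding det(x·I − A) (e.g. by cofactor expansion or by noting that A is similar to its Jordan form J, which has the same characteristic polynomial as A) gives
  χ_A(x) = x^4 - 4*x^3 + 6*x^2 - 4*x + 1
which factors as (x - 1)^4. The eigenvalues (with algebraic multiplicities) are λ = 1 with multiplicity 4.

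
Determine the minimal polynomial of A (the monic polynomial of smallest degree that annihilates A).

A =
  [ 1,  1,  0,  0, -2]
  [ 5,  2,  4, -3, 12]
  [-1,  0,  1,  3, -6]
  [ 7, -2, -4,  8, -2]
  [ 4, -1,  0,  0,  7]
x^4 - 14*x^3 + 72*x^2 - 162*x + 135

The characteristic polynomial is χ_A(x) = (x - 5)^2*(x - 3)^3, so the eigenvalues are known. The minimal polynomial is
  m_A(x) = Π_λ (x − λ)^{k_λ}
where k_λ is the size of the *largest* Jordan block for λ (equivalently, the smallest k with (A − λI)^k v = 0 for every generalised eigenvector v of λ).

  λ = 3: largest Jordan block has size 3, contributing (x − 3)^3
  λ = 5: largest Jordan block has size 1, contributing (x − 5)

So m_A(x) = (x - 5)*(x - 3)^3 = x^4 - 14*x^3 + 72*x^2 - 162*x + 135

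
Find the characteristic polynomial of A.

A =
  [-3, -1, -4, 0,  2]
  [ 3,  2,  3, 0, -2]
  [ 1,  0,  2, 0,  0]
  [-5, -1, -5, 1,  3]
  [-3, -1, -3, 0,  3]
x^5 - 5*x^4 + 10*x^3 - 10*x^2 + 5*x - 1

Expanding det(x·I − A) (e.g. by cofactor expansion or by noting that A is similar to its Jordan form J, which has the same characteristic polynomial as A) gives
  χ_A(x) = x^5 - 5*x^4 + 10*x^3 - 10*x^2 + 5*x - 1
which factors as (x - 1)^5. The eigenvalues (with algebraic multiplicities) are λ = 1 with multiplicity 5.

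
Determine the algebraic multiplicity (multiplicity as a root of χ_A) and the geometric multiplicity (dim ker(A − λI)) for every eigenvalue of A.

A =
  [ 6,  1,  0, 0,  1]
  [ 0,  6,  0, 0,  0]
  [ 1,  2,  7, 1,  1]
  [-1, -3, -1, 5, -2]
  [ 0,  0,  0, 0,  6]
λ = 6: alg = 5, geom = 3

Step 1 — factor the characteristic polynomial to read off the algebraic multiplicities:
  χ_A(x) = (x - 6)^5

Step 2 — compute geometric multiplicities via the rank-nullity identity g(λ) = n − rank(A − λI):
  rank(A − (6)·I) = 2, so dim ker(A − (6)·I) = n − 2 = 3

Summary:
  λ = 6: algebraic multiplicity = 5, geometric multiplicity = 3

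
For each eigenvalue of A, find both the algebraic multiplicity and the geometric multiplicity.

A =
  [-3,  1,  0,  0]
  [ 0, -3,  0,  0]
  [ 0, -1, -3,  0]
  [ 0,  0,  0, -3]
λ = -3: alg = 4, geom = 3

Step 1 — factor the characteristic polynomial to read off the algebraic multiplicities:
  χ_A(x) = (x + 3)^4

Step 2 — compute geometric multiplicities via the rank-nullity identity g(λ) = n − rank(A − λI):
  rank(A − (-3)·I) = 1, so dim ker(A − (-3)·I) = n − 1 = 3

Summary:
  λ = -3: algebraic multiplicity = 4, geometric multiplicity = 3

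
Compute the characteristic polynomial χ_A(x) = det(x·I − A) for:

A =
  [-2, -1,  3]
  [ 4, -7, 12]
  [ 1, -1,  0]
x^3 + 9*x^2 + 27*x + 27

Expanding det(x·I − A) (e.g. by cofactor expansion or by noting that A is similar to its Jordan form J, which has the same characteristic polynomial as A) gives
  χ_A(x) = x^3 + 9*x^2 + 27*x + 27
which factors as (x + 3)^3. The eigenvalues (with algebraic multiplicities) are λ = -3 with multiplicity 3.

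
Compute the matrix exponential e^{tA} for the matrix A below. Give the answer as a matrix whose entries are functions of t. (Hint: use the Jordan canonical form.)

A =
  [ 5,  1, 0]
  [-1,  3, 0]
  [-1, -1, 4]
e^{tA} =
  [t*exp(4*t) + exp(4*t), t*exp(4*t), 0]
  [-t*exp(4*t), -t*exp(4*t) + exp(4*t), 0]
  [-t*exp(4*t), -t*exp(4*t), exp(4*t)]

Strategy: write A = P · J · P⁻¹ where J is a Jordan canonical form, so e^{tA} = P · e^{tJ} · P⁻¹, and e^{tJ} can be computed block-by-block.

A has Jordan form
J =
  [4, 1, 0]
  [0, 4, 0]
  [0, 0, 4]
(up to reordering of blocks).

Per-block formulas:
  For a 2×2 Jordan block J_2(4): exp(t · J_2(4)) = e^(4t)·(I + t·N), where N is the 2×2 nilpotent shift.
  For a 1×1 block at λ = 4: exp(t · [4]) = [e^(4t)].

After assembling e^{tJ} and conjugating by P, we get:

e^{tA} =
  [t*exp(4*t) + exp(4*t), t*exp(4*t), 0]
  [-t*exp(4*t), -t*exp(4*t) + exp(4*t), 0]
  [-t*exp(4*t), -t*exp(4*t), exp(4*t)]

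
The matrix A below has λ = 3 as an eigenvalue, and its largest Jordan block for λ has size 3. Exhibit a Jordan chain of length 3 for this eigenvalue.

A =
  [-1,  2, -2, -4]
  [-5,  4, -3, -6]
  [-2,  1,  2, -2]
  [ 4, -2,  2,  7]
A Jordan chain for λ = 3 of length 3:
v_1 = (-6, -3, -3, 6)ᵀ
v_2 = (-4, -5, -2, 4)ᵀ
v_3 = (1, 0, 0, 0)ᵀ

Let N = A − (3)·I. We want v_3 with N^3 v_3 = 0 but N^2 v_3 ≠ 0; then v_{j-1} := N · v_j for j = 3, …, 2.

Pick v_3 = (1, 0, 0, 0)ᵀ.
Then v_2 = N · v_3 = (-4, -5, -2, 4)ᵀ.
Then v_1 = N · v_2 = (-6, -3, -3, 6)ᵀ.

Sanity check: (A − (3)·I) v_1 = (0, 0, 0, 0)ᵀ = 0. ✓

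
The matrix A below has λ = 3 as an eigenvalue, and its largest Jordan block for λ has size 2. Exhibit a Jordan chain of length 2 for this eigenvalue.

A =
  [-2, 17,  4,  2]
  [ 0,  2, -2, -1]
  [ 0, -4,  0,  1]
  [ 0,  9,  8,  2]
A Jordan chain for λ = 3 of length 2:
v_1 = (3, 1, -1, 1)ᵀ
v_2 = (2, 1, -1, 0)ᵀ

Let N = A − (3)·I. We want v_2 with N^2 v_2 = 0 but N^1 v_2 ≠ 0; then v_{j-1} := N · v_j for j = 2, …, 2.

Pick v_2 = (2, 1, -1, 0)ᵀ.
Then v_1 = N · v_2 = (3, 1, -1, 1)ᵀ.

Sanity check: (A − (3)·I) v_1 = (0, 0, 0, 0)ᵀ = 0. ✓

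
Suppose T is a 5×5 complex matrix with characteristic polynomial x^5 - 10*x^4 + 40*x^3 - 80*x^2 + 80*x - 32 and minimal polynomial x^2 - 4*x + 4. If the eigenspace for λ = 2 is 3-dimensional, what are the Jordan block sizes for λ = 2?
Block sizes for λ = 2: [2, 2, 1]

Step 1 — from the characteristic polynomial, algebraic multiplicity of λ = 2 is 5. From dim ker(T − (2)·I) = 3, there are exactly 3 Jordan blocks for λ = 2.
Step 2 — from the minimal polynomial, the factor (x − 2)^2 tells us the largest block for λ = 2 has size 2.
Step 3 — with total size 5, 3 blocks, and largest block 2, the block sizes (in nonincreasing order) are [2, 2, 1].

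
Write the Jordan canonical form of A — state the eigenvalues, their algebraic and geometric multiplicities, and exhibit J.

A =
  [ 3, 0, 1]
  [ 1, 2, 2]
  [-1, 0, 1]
J_3(2)

The characteristic polynomial is
  det(x·I − A) = x^3 - 6*x^2 + 12*x - 8 = (x - 2)^3

Eigenvalues and multiplicities (the geometric multiplicity of λ is n − rank(A − λI), which equals the number of Jordan blocks for λ):
  λ = 2: algebraic multiplicity = 3, geometric multiplicity = 1

Determining the block sizes for each eigenvalue:
  λ = 2: one block (gm = 1), so the single block has size am = 3 → block sizes [3]

Assembling the blocks gives a Jordan form
J =
  [2, 1, 0]
  [0, 2, 1]
  [0, 0, 2]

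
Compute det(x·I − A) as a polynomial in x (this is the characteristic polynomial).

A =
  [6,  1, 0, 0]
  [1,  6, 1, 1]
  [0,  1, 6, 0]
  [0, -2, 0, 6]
x^4 - 24*x^3 + 216*x^2 - 864*x + 1296

Expanding det(x·I − A) (e.g. by cofactor expansion or by noting that A is similar to its Jordan form J, which has the same characteristic polynomial as A) gives
  χ_A(x) = x^4 - 24*x^3 + 216*x^2 - 864*x + 1296
which factors as (x - 6)^4. The eigenvalues (with algebraic multiplicities) are λ = 6 with multiplicity 4.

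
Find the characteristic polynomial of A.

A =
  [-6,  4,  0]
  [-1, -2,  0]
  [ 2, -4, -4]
x^3 + 12*x^2 + 48*x + 64

Expanding det(x·I − A) (e.g. by cofactor expansion or by noting that A is similar to its Jordan form J, which has the same characteristic polynomial as A) gives
  χ_A(x) = x^3 + 12*x^2 + 48*x + 64
which factors as (x + 4)^3. The eigenvalues (with algebraic multiplicities) are λ = -4 with multiplicity 3.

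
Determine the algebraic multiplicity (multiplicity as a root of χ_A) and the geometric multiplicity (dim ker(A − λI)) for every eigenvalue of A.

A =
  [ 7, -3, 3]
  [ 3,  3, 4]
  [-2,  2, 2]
λ = 4: alg = 3, geom = 1

Step 1 — factor the characteristic polynomial to read off the algebraic multiplicities:
  χ_A(x) = (x - 4)^3

Step 2 — compute geometric multiplicities via the rank-nullity identity g(λ) = n − rank(A − λI):
  rank(A − (4)·I) = 2, so dim ker(A − (4)·I) = n − 2 = 1

Summary:
  λ = 4: algebraic multiplicity = 3, geometric multiplicity = 1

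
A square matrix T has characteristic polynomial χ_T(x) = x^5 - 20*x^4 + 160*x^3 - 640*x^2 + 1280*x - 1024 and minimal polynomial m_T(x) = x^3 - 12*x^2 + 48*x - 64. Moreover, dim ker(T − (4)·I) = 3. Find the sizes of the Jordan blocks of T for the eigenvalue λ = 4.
Block sizes for λ = 4: [3, 1, 1]

Step 1 — from the characteristic polynomial, algebraic multiplicity of λ = 4 is 5. From dim ker(T − (4)·I) = 3, there are exactly 3 Jordan blocks for λ = 4.
Step 2 — from the minimal polynomial, the factor (x − 4)^3 tells us the largest block for λ = 4 has size 3.
Step 3 — with total size 5, 3 blocks, and largest block 3, the block sizes (in nonincreasing order) are [3, 1, 1].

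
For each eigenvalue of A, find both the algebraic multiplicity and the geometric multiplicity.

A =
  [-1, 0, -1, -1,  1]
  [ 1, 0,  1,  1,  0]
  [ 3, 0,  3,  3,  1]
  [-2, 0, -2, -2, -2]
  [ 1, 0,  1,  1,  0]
λ = 0: alg = 5, geom = 3

Step 1 — factor the characteristic polynomial to read off the algebraic multiplicities:
  χ_A(x) = x^5

Step 2 — compute geometric multiplicities via the rank-nullity identity g(λ) = n − rank(A − λI):
  rank(A − (0)·I) = 2, so dim ker(A − (0)·I) = n − 2 = 3

Summary:
  λ = 0: algebraic multiplicity = 5, geometric multiplicity = 3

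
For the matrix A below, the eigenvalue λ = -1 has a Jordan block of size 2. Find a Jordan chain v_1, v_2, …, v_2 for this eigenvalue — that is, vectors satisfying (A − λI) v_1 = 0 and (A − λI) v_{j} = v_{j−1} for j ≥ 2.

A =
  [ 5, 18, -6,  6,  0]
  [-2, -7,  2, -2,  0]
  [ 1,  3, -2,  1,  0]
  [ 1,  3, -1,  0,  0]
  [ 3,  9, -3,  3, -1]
A Jordan chain for λ = -1 of length 2:
v_1 = (6, -2, 1, 1, 3)ᵀ
v_2 = (1, 0, 0, 0, 0)ᵀ

Let N = A − (-1)·I. We want v_2 with N^2 v_2 = 0 but N^1 v_2 ≠ 0; then v_{j-1} := N · v_j for j = 2, …, 2.

Pick v_2 = (1, 0, 0, 0, 0)ᵀ.
Then v_1 = N · v_2 = (6, -2, 1, 1, 3)ᵀ.

Sanity check: (A − (-1)·I) v_1 = (0, 0, 0, 0, 0)ᵀ = 0. ✓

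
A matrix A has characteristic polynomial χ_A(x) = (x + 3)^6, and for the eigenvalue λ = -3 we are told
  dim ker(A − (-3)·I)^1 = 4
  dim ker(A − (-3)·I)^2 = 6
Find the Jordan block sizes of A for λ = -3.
Block sizes for λ = -3: [2, 2, 1, 1]

From the dimensions of kernels of powers, the number of Jordan blocks of size at least j is d_j − d_{j−1} where d_j = dim ker(N^j) (with d_0 = 0). Computing the differences gives [4, 2].
The number of blocks of size exactly k is (#blocks of size ≥ k) − (#blocks of size ≥ k + 1), so the partition is: 2 block(s) of size 1, 2 block(s) of size 2.
In nonincreasing order the block sizes are [2, 2, 1, 1].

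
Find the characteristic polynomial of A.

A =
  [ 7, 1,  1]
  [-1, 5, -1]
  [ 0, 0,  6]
x^3 - 18*x^2 + 108*x - 216

Expanding det(x·I − A) (e.g. by cofactor expansion or by noting that A is similar to its Jordan form J, which has the same characteristic polynomial as A) gives
  χ_A(x) = x^3 - 18*x^2 + 108*x - 216
which factors as (x - 6)^3. The eigenvalues (with algebraic multiplicities) are λ = 6 with multiplicity 3.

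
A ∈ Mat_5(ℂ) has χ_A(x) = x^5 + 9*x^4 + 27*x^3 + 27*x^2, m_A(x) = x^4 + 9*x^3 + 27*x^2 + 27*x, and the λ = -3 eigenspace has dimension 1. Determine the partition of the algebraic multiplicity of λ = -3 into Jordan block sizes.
Block sizes for λ = -3: [3]

Step 1 — from the characteristic polynomial, algebraic multiplicity of λ = -3 is 3. From dim ker(A − (-3)·I) = 1, there are exactly 1 Jordan blocks for λ = -3.
Step 2 — from the minimal polynomial, the factor (x + 3)^3 tells us the largest block for λ = -3 has size 3.
Step 3 — with total size 3, 1 blocks, and largest block 3, the block sizes (in nonincreasing order) are [3].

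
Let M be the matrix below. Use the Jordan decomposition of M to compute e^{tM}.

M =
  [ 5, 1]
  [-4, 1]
e^{tM} =
  [2*t*exp(3*t) + exp(3*t), t*exp(3*t)]
  [-4*t*exp(3*t), -2*t*exp(3*t) + exp(3*t)]

Strategy: write M = P · J · P⁻¹ where J is a Jordan canonical form, so e^{tM} = P · e^{tJ} · P⁻¹, and e^{tJ} can be computed block-by-block.

M has Jordan form
J =
  [3, 1]
  [0, 3]
(up to reordering of blocks).

Per-block formulas:
  For a 2×2 Jordan block J_2(3): exp(t · J_2(3)) = e^(3t)·(I + t·N), where N is the 2×2 nilpotent shift.

After assembling e^{tJ} and conjugating by P, we get:

e^{tM} =
  [2*t*exp(3*t) + exp(3*t), t*exp(3*t)]
  [-4*t*exp(3*t), -2*t*exp(3*t) + exp(3*t)]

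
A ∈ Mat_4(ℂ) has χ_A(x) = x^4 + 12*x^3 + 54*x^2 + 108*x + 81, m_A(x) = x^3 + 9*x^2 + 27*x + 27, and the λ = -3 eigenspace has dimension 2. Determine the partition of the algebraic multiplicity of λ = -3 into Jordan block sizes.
Block sizes for λ = -3: [3, 1]

Step 1 — from the characteristic polynomial, algebraic multiplicity of λ = -3 is 4. From dim ker(A − (-3)·I) = 2, there are exactly 2 Jordan blocks for λ = -3.
Step 2 — from the minimal polynomial, the factor (x + 3)^3 tells us the largest block for λ = -3 has size 3.
Step 3 — with total size 4, 2 blocks, and largest block 3, the block sizes (in nonincreasing order) are [3, 1].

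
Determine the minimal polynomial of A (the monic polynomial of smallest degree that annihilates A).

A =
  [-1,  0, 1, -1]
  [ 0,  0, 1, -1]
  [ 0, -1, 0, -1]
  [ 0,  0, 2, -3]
x^3 + 3*x^2 + 3*x + 1

The characteristic polynomial is χ_A(x) = (x + 1)^4, so the eigenvalues are known. The minimal polynomial is
  m_A(x) = Π_λ (x − λ)^{k_λ}
where k_λ is the size of the *largest* Jordan block for λ (equivalently, the smallest k with (A − λI)^k v = 0 for every generalised eigenvector v of λ).

  λ = -1: largest Jordan block has size 3, contributing (x + 1)^3

So m_A(x) = (x + 1)^3 = x^3 + 3*x^2 + 3*x + 1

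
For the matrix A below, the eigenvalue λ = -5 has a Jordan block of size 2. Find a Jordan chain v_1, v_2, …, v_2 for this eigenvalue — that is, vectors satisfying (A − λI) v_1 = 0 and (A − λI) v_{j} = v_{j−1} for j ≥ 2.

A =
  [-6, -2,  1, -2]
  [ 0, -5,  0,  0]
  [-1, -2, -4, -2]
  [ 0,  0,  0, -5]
A Jordan chain for λ = -5 of length 2:
v_1 = (-1, 0, -1, 0)ᵀ
v_2 = (1, 0, 0, 0)ᵀ

Let N = A − (-5)·I. We want v_2 with N^2 v_2 = 0 but N^1 v_2 ≠ 0; then v_{j-1} := N · v_j for j = 2, …, 2.

Pick v_2 = (1, 0, 0, 0)ᵀ.
Then v_1 = N · v_2 = (-1, 0, -1, 0)ᵀ.

Sanity check: (A − (-5)·I) v_1 = (0, 0, 0, 0)ᵀ = 0. ✓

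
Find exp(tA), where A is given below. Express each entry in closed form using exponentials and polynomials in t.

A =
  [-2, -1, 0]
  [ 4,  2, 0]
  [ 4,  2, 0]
e^{tA} =
  [1 - 2*t, -t, 0]
  [4*t, 2*t + 1, 0]
  [4*t, 2*t, 1]

Strategy: write A = P · J · P⁻¹ where J is a Jordan canonical form, so e^{tA} = P · e^{tJ} · P⁻¹, and e^{tJ} can be computed block-by-block.

A has Jordan form
J =
  [0, 1, 0]
  [0, 0, 0]
  [0, 0, 0]
(up to reordering of blocks).

Per-block formulas:
  For a 1×1 block at λ = 0: exp(t · [0]) = [e^(0t)].
  For a 2×2 Jordan block J_2(0): exp(t · J_2(0)) = e^(0t)·(I + t·N), where N is the 2×2 nilpotent shift.

After assembling e^{tJ} and conjugating by P, we get:

e^{tA} =
  [1 - 2*t, -t, 0]
  [4*t, 2*t + 1, 0]
  [4*t, 2*t, 1]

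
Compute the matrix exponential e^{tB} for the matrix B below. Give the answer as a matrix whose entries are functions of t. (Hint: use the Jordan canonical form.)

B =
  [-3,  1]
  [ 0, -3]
e^{tB} =
  [exp(-3*t), t*exp(-3*t)]
  [0, exp(-3*t)]

Strategy: write B = P · J · P⁻¹ where J is a Jordan canonical form, so e^{tB} = P · e^{tJ} · P⁻¹, and e^{tJ} can be computed block-by-block.

B has Jordan form
J =
  [-3,  1]
  [ 0, -3]
(up to reordering of blocks).

Per-block formulas:
  For a 2×2 Jordan block J_2(-3): exp(t · J_2(-3)) = e^(-3t)·(I + t·N), where N is the 2×2 nilpotent shift.

After assembling e^{tJ} and conjugating by P, we get:

e^{tB} =
  [exp(-3*t), t*exp(-3*t)]
  [0, exp(-3*t)]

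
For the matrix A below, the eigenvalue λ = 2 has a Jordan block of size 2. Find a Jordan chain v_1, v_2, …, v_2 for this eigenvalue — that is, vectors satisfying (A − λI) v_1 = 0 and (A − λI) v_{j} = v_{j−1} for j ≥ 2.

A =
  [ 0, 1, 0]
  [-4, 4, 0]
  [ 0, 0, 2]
A Jordan chain for λ = 2 of length 2:
v_1 = (-2, -4, 0)ᵀ
v_2 = (1, 0, 0)ᵀ

Let N = A − (2)·I. We want v_2 with N^2 v_2 = 0 but N^1 v_2 ≠ 0; then v_{j-1} := N · v_j for j = 2, …, 2.

Pick v_2 = (1, 0, 0)ᵀ.
Then v_1 = N · v_2 = (-2, -4, 0)ᵀ.

Sanity check: (A − (2)·I) v_1 = (0, 0, 0)ᵀ = 0. ✓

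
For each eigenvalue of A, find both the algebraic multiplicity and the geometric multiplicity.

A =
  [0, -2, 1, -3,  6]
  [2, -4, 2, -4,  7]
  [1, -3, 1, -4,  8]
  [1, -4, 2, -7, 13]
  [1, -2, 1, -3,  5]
λ = -1: alg = 5, geom = 2

Step 1 — factor the characteristic polynomial to read off the algebraic multiplicities:
  χ_A(x) = (x + 1)^5

Step 2 — compute geometric multiplicities via the rank-nullity identity g(λ) = n − rank(A − λI):
  rank(A − (-1)·I) = 3, so dim ker(A − (-1)·I) = n − 3 = 2

Summary:
  λ = -1: algebraic multiplicity = 5, geometric multiplicity = 2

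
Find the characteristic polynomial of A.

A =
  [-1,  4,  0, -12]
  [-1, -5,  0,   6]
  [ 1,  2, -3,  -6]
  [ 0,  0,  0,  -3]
x^4 + 12*x^3 + 54*x^2 + 108*x + 81

Expanding det(x·I − A) (e.g. by cofactor expansion or by noting that A is similar to its Jordan form J, which has the same characteristic polynomial as A) gives
  χ_A(x) = x^4 + 12*x^3 + 54*x^2 + 108*x + 81
which factors as (x + 3)^4. The eigenvalues (with algebraic multiplicities) are λ = -3 with multiplicity 4.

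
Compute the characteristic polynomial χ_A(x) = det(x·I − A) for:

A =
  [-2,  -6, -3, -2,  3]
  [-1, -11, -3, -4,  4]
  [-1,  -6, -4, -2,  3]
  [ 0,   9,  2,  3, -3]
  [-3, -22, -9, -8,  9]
x^5 + 5*x^4 + 10*x^3 + 10*x^2 + 5*x + 1

Expanding det(x·I − A) (e.g. by cofactor expansion or by noting that A is similar to its Jordan form J, which has the same characteristic polynomial as A) gives
  χ_A(x) = x^5 + 5*x^4 + 10*x^3 + 10*x^2 + 5*x + 1
which factors as (x + 1)^5. The eigenvalues (with algebraic multiplicities) are λ = -1 with multiplicity 5.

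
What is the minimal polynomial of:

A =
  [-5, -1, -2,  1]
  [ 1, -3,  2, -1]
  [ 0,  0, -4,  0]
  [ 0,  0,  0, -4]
x^2 + 8*x + 16

The characteristic polynomial is χ_A(x) = (x + 4)^4, so the eigenvalues are known. The minimal polynomial is
  m_A(x) = Π_λ (x − λ)^{k_λ}
where k_λ is the size of the *largest* Jordan block for λ (equivalently, the smallest k with (A − λI)^k v = 0 for every generalised eigenvector v of λ).

  λ = -4: largest Jordan block has size 2, contributing (x + 4)^2

So m_A(x) = (x + 4)^2 = x^2 + 8*x + 16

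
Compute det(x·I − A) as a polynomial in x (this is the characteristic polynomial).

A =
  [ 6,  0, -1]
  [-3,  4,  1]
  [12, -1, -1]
x^3 - 9*x^2 + 27*x - 27

Expanding det(x·I − A) (e.g. by cofactor expansion or by noting that A is similar to its Jordan form J, which has the same characteristic polynomial as A) gives
  χ_A(x) = x^3 - 9*x^2 + 27*x - 27
which factors as (x - 3)^3. The eigenvalues (with algebraic multiplicities) are λ = 3 with multiplicity 3.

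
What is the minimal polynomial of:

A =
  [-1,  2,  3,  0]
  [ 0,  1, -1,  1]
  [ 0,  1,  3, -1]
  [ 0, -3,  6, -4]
x^4 + x^3 - 3*x^2 - 5*x - 2

The characteristic polynomial is χ_A(x) = (x - 2)*(x + 1)^3, so the eigenvalues are known. The minimal polynomial is
  m_A(x) = Π_λ (x − λ)^{k_λ}
where k_λ is the size of the *largest* Jordan block for λ (equivalently, the smallest k with (A − λI)^k v = 0 for every generalised eigenvector v of λ).

  λ = -1: largest Jordan block has size 3, contributing (x + 1)^3
  λ = 2: largest Jordan block has size 1, contributing (x − 2)

So m_A(x) = (x - 2)*(x + 1)^3 = x^4 + x^3 - 3*x^2 - 5*x - 2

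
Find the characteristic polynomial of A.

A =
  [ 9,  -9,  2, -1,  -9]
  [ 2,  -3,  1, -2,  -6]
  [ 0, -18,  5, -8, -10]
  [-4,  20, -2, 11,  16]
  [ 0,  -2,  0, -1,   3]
x^5 - 25*x^4 + 250*x^3 - 1250*x^2 + 3125*x - 3125

Expanding det(x·I − A) (e.g. by cofactor expansion or by noting that A is similar to its Jordan form J, which has the same characteristic polynomial as A) gives
  χ_A(x) = x^5 - 25*x^4 + 250*x^3 - 1250*x^2 + 3125*x - 3125
which factors as (x - 5)^5. The eigenvalues (with algebraic multiplicities) are λ = 5 with multiplicity 5.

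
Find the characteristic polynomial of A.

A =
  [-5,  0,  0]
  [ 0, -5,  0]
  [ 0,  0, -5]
x^3 + 15*x^2 + 75*x + 125

Expanding det(x·I − A) (e.g. by cofactor expansion or by noting that A is similar to its Jordan form J, which has the same characteristic polynomial as A) gives
  χ_A(x) = x^3 + 15*x^2 + 75*x + 125
which factors as (x + 5)^3. The eigenvalues (with algebraic multiplicities) are λ = -5 with multiplicity 3.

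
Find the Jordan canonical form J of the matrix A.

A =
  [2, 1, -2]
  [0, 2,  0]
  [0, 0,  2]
J_2(2) ⊕ J_1(2)

The characteristic polynomial is
  det(x·I − A) = x^3 - 6*x^2 + 12*x - 8 = (x - 2)^3

Eigenvalues and multiplicities (the geometric multiplicity of λ is n − rank(A − λI), which equals the number of Jordan blocks for λ):
  λ = 2: algebraic multiplicity = 3, geometric multiplicity = 2

Determining the block sizes for each eigenvalue:
  λ = 2: 2 blocks summing to 3 forces exactly one block of size 2 and the rest size 1 → block sizes [2, 1]

Assembling the blocks gives a Jordan form
J =
  [2, 1, 0]
  [0, 2, 0]
  [0, 0, 2]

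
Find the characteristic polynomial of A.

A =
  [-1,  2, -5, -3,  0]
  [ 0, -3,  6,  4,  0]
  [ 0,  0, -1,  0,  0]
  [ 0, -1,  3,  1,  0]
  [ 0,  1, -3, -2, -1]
x^5 + 5*x^4 + 10*x^3 + 10*x^2 + 5*x + 1

Expanding det(x·I − A) (e.g. by cofactor expansion or by noting that A is similar to its Jordan form J, which has the same characteristic polynomial as A) gives
  χ_A(x) = x^5 + 5*x^4 + 10*x^3 + 10*x^2 + 5*x + 1
which factors as (x + 1)^5. The eigenvalues (with algebraic multiplicities) are λ = -1 with multiplicity 5.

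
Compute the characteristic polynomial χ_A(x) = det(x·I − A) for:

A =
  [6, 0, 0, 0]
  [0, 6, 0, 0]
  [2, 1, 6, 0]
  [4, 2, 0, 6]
x^4 - 24*x^3 + 216*x^2 - 864*x + 1296

Expanding det(x·I − A) (e.g. by cofactor expansion or by noting that A is similar to its Jordan form J, which has the same characteristic polynomial as A) gives
  χ_A(x) = x^4 - 24*x^3 + 216*x^2 - 864*x + 1296
which factors as (x - 6)^4. The eigenvalues (with algebraic multiplicities) are λ = 6 with multiplicity 4.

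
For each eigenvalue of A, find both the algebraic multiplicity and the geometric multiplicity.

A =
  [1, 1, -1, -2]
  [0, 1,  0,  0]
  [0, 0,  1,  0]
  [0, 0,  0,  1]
λ = 1: alg = 4, geom = 3

Step 1 — factor the characteristic polynomial to read off the algebraic multiplicities:
  χ_A(x) = (x - 1)^4

Step 2 — compute geometric multiplicities via the rank-nullity identity g(λ) = n − rank(A − λI):
  rank(A − (1)·I) = 1, so dim ker(A − (1)·I) = n − 1 = 3

Summary:
  λ = 1: algebraic multiplicity = 4, geometric multiplicity = 3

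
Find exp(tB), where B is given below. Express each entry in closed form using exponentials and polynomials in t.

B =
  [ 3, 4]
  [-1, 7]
e^{tB} =
  [-2*t*exp(5*t) + exp(5*t), 4*t*exp(5*t)]
  [-t*exp(5*t), 2*t*exp(5*t) + exp(5*t)]

Strategy: write B = P · J · P⁻¹ where J is a Jordan canonical form, so e^{tB} = P · e^{tJ} · P⁻¹, and e^{tJ} can be computed block-by-block.

B has Jordan form
J =
  [5, 1]
  [0, 5]
(up to reordering of blocks).

Per-block formulas:
  For a 2×2 Jordan block J_2(5): exp(t · J_2(5)) = e^(5t)·(I + t·N), where N is the 2×2 nilpotent shift.

After assembling e^{tJ} and conjugating by P, we get:

e^{tB} =
  [-2*t*exp(5*t) + exp(5*t), 4*t*exp(5*t)]
  [-t*exp(5*t), 2*t*exp(5*t) + exp(5*t)]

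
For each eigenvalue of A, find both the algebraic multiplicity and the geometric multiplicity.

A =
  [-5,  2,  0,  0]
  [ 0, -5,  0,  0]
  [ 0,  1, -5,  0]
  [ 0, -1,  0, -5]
λ = -5: alg = 4, geom = 3

Step 1 — factor the characteristic polynomial to read off the algebraic multiplicities:
  χ_A(x) = (x + 5)^4

Step 2 — compute geometric multiplicities via the rank-nullity identity g(λ) = n − rank(A − λI):
  rank(A − (-5)·I) = 1, so dim ker(A − (-5)·I) = n − 1 = 3

Summary:
  λ = -5: algebraic multiplicity = 4, geometric multiplicity = 3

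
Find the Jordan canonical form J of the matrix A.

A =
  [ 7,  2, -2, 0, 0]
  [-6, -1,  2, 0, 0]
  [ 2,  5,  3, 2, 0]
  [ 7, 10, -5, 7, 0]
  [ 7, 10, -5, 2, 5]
J_1(1) ⊕ J_3(5) ⊕ J_1(5)

The characteristic polynomial is
  det(x·I − A) = x^5 - 21*x^4 + 170*x^3 - 650*x^2 + 1125*x - 625 = (x - 5)^4*(x - 1)

Eigenvalues and multiplicities (the geometric multiplicity of λ is n − rank(A − λI), which equals the number of Jordan blocks for λ):
  λ = 1: algebraic multiplicity = 1, geometric multiplicity = 1
  λ = 5: algebraic multiplicity = 4, geometric multiplicity = 2

Determining the block sizes for each eigenvalue:
  λ = 1: one block (gm = 1), so the single block has size am = 1 → block sizes [1]
  λ = 5: with am = 4 and gm = 2, the partition is not yet determined (e.g. several partitions of 4 into 2 parts exist). Let N = A − (5)·I. Computing rank(N^1) = 3, rank(N^2) = 2, rank(N^3) = 1; the number of blocks of size ≥ j is rank(N^{j−1}) − rank(N^j), giving [2, 1, 1]. So we have 1 block(s) of size 3, 1 block(s) of size 1 → block sizes [3, 1]

Assembling the blocks gives a Jordan form
J =
  [1, 0, 0, 0, 0]
  [0, 5, 1, 0, 0]
  [0, 0, 5, 1, 0]
  [0, 0, 0, 5, 0]
  [0, 0, 0, 0, 5]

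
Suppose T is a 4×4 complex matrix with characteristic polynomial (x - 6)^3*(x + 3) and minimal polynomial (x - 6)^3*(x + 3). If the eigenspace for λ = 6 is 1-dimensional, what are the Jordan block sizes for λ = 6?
Block sizes for λ = 6: [3]

Step 1 — from the characteristic polynomial, algebraic multiplicity of λ = 6 is 3. From dim ker(T − (6)·I) = 1, there are exactly 1 Jordan blocks for λ = 6.
Step 2 — from the minimal polynomial, the factor (x − 6)^3 tells us the largest block for λ = 6 has size 3.
Step 3 — with total size 3, 1 blocks, and largest block 3, the block sizes (in nonincreasing order) are [3].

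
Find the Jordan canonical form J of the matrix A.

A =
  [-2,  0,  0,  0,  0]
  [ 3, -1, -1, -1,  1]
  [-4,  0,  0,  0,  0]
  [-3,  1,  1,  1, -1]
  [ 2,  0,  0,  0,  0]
J_1(-2) ⊕ J_2(0) ⊕ J_1(0) ⊕ J_1(0)

The characteristic polynomial is
  det(x·I − A) = x^5 + 2*x^4 = x^4*(x + 2)

Eigenvalues and multiplicities (the geometric multiplicity of λ is n − rank(A − λI), which equals the number of Jordan blocks for λ):
  λ = -2: algebraic multiplicity = 1, geometric multiplicity = 1
  λ = 0: algebraic multiplicity = 4, geometric multiplicity = 3

Determining the block sizes for each eigenvalue:
  λ = -2: one block (gm = 1), so the single block has size am = 1 → block sizes [1]
  λ = 0: 3 blocks summing to 4 forces exactly one block of size 2 and the rest size 1 → block sizes [2, 1, 1]

Assembling the blocks gives a Jordan form
J =
  [-2, 0, 0, 0, 0]
  [ 0, 0, 1, 0, 0]
  [ 0, 0, 0, 0, 0]
  [ 0, 0, 0, 0, 0]
  [ 0, 0, 0, 0, 0]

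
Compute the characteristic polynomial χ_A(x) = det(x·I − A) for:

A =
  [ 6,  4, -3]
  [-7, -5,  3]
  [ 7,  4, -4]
x^3 + 3*x^2 + 3*x + 1

Expanding det(x·I − A) (e.g. by cofactor expansion or by noting that A is similar to its Jordan form J, which has the same characteristic polynomial as A) gives
  χ_A(x) = x^3 + 3*x^2 + 3*x + 1
which factors as (x + 1)^3. The eigenvalues (with algebraic multiplicities) are λ = -1 with multiplicity 3.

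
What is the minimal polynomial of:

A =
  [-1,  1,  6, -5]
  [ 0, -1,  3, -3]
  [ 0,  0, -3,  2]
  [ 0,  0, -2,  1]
x^3 + 3*x^2 + 3*x + 1

The characteristic polynomial is χ_A(x) = (x + 1)^4, so the eigenvalues are known. The minimal polynomial is
  m_A(x) = Π_λ (x − λ)^{k_λ}
where k_λ is the size of the *largest* Jordan block for λ (equivalently, the smallest k with (A − λI)^k v = 0 for every generalised eigenvector v of λ).

  λ = -1: largest Jordan block has size 3, contributing (x + 1)^3

So m_A(x) = (x + 1)^3 = x^3 + 3*x^2 + 3*x + 1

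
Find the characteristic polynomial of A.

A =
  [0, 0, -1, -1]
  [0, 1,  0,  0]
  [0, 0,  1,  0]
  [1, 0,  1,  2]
x^4 - 4*x^3 + 6*x^2 - 4*x + 1

Expanding det(x·I − A) (e.g. by cofactor expansion or by noting that A is similar to its Jordan form J, which has the same characteristic polynomial as A) gives
  χ_A(x) = x^4 - 4*x^3 + 6*x^2 - 4*x + 1
which factors as (x - 1)^4. The eigenvalues (with algebraic multiplicities) are λ = 1 with multiplicity 4.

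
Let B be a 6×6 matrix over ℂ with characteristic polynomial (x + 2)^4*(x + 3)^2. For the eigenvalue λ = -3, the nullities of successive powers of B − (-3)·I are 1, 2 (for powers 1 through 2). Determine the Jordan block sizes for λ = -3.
Block sizes for λ = -3: [2]

From the dimensions of kernels of powers, the number of Jordan blocks of size at least j is d_j − d_{j−1} where d_j = dim ker(N^j) (with d_0 = 0). Computing the differences gives [1, 1].
The number of blocks of size exactly k is (#blocks of size ≥ k) − (#blocks of size ≥ k + 1), so the partition is: 1 block(s) of size 2.
In nonincreasing order the block sizes are [2].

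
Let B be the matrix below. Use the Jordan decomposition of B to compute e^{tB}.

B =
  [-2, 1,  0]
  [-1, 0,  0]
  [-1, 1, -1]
e^{tB} =
  [-t*exp(-t) + exp(-t), t*exp(-t), 0]
  [-t*exp(-t), t*exp(-t) + exp(-t), 0]
  [-t*exp(-t), t*exp(-t), exp(-t)]

Strategy: write B = P · J · P⁻¹ where J is a Jordan canonical form, so e^{tB} = P · e^{tJ} · P⁻¹, and e^{tJ} can be computed block-by-block.

B has Jordan form
J =
  [-1,  1,  0]
  [ 0, -1,  0]
  [ 0,  0, -1]
(up to reordering of blocks).

Per-block formulas:
  For a 2×2 Jordan block J_2(-1): exp(t · J_2(-1)) = e^(-1t)·(I + t·N), where N is the 2×2 nilpotent shift.
  For a 1×1 block at λ = -1: exp(t · [-1]) = [e^(-1t)].

After assembling e^{tJ} and conjugating by P, we get:

e^{tB} =
  [-t*exp(-t) + exp(-t), t*exp(-t), 0]
  [-t*exp(-t), t*exp(-t) + exp(-t), 0]
  [-t*exp(-t), t*exp(-t), exp(-t)]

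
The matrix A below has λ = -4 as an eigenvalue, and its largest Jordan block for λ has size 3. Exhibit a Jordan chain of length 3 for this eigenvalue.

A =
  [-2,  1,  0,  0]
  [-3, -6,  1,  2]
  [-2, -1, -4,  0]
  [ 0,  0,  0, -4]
A Jordan chain for λ = -4 of length 3:
v_1 = (1, -2, -1, 0)ᵀ
v_2 = (2, -3, -2, 0)ᵀ
v_3 = (1, 0, 0, 0)ᵀ

Let N = A − (-4)·I. We want v_3 with N^3 v_3 = 0 but N^2 v_3 ≠ 0; then v_{j-1} := N · v_j for j = 3, …, 2.

Pick v_3 = (1, 0, 0, 0)ᵀ.
Then v_2 = N · v_3 = (2, -3, -2, 0)ᵀ.
Then v_1 = N · v_2 = (1, -2, -1, 0)ᵀ.

Sanity check: (A − (-4)·I) v_1 = (0, 0, 0, 0)ᵀ = 0. ✓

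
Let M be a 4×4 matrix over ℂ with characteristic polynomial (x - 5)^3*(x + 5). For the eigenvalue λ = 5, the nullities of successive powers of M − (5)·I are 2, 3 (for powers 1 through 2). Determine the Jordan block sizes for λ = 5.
Block sizes for λ = 5: [2, 1]

From the dimensions of kernels of powers, the number of Jordan blocks of size at least j is d_j − d_{j−1} where d_j = dim ker(N^j) (with d_0 = 0). Computing the differences gives [2, 1].
The number of blocks of size exactly k is (#blocks of size ≥ k) − (#blocks of size ≥ k + 1), so the partition is: 1 block(s) of size 1, 1 block(s) of size 2.
In nonincreasing order the block sizes are [2, 1].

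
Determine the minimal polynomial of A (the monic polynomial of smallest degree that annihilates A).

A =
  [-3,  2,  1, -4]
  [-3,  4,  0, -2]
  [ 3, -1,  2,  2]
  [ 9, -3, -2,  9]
x^3 - 9*x^2 + 27*x - 27

The characteristic polynomial is χ_A(x) = (x - 3)^4, so the eigenvalues are known. The minimal polynomial is
  m_A(x) = Π_λ (x − λ)^{k_λ}
where k_λ is the size of the *largest* Jordan block for λ (equivalently, the smallest k with (A − λI)^k v = 0 for every generalised eigenvector v of λ).

  λ = 3: largest Jordan block has size 3, contributing (x − 3)^3

So m_A(x) = (x - 3)^3 = x^3 - 9*x^2 + 27*x - 27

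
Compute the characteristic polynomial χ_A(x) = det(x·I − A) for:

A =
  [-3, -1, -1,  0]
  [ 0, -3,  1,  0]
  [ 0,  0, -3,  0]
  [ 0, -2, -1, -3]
x^4 + 12*x^3 + 54*x^2 + 108*x + 81

Expanding det(x·I − A) (e.g. by cofactor expansion or by noting that A is similar to its Jordan form J, which has the same characteristic polynomial as A) gives
  χ_A(x) = x^4 + 12*x^3 + 54*x^2 + 108*x + 81
which factors as (x + 3)^4. The eigenvalues (with algebraic multiplicities) are λ = -3 with multiplicity 4.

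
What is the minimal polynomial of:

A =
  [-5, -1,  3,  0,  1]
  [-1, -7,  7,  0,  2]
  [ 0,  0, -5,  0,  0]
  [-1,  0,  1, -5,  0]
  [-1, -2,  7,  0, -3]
x^3 + 15*x^2 + 75*x + 125

The characteristic polynomial is χ_A(x) = (x + 5)^5, so the eigenvalues are known. The minimal polynomial is
  m_A(x) = Π_λ (x − λ)^{k_λ}
where k_λ is the size of the *largest* Jordan block for λ (equivalently, the smallest k with (A − λI)^k v = 0 for every generalised eigenvector v of λ).

  λ = -5: largest Jordan block has size 3, contributing (x + 5)^3

So m_A(x) = (x + 5)^3 = x^3 + 15*x^2 + 75*x + 125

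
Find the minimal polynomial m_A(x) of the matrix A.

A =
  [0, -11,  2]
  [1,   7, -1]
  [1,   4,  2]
x^3 - 9*x^2 + 27*x - 27

The characteristic polynomial is χ_A(x) = (x - 3)^3, so the eigenvalues are known. The minimal polynomial is
  m_A(x) = Π_λ (x − λ)^{k_λ}
where k_λ is the size of the *largest* Jordan block for λ (equivalently, the smallest k with (A − λI)^k v = 0 for every generalised eigenvector v of λ).

  λ = 3: largest Jordan block has size 3, contributing (x − 3)^3

So m_A(x) = (x - 3)^3 = x^3 - 9*x^2 + 27*x - 27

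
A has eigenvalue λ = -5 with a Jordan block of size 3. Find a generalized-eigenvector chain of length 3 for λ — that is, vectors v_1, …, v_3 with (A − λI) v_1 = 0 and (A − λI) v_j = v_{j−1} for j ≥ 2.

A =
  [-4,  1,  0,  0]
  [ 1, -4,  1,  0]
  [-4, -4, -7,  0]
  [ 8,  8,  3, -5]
A Jordan chain for λ = -5 of length 3:
v_1 = (2, -2, 0, 4)ᵀ
v_2 = (1, 1, -4, 8)ᵀ
v_3 = (1, 0, 0, 0)ᵀ

Let N = A − (-5)·I. We want v_3 with N^3 v_3 = 0 but N^2 v_3 ≠ 0; then v_{j-1} := N · v_j for j = 3, …, 2.

Pick v_3 = (1, 0, 0, 0)ᵀ.
Then v_2 = N · v_3 = (1, 1, -4, 8)ᵀ.
Then v_1 = N · v_2 = (2, -2, 0, 4)ᵀ.

Sanity check: (A − (-5)·I) v_1 = (0, 0, 0, 0)ᵀ = 0. ✓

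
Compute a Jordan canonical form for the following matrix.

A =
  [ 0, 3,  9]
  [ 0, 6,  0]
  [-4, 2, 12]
J_2(6) ⊕ J_1(6)

The characteristic polynomial is
  det(x·I − A) = x^3 - 18*x^2 + 108*x - 216 = (x - 6)^3

Eigenvalues and multiplicities (the geometric multiplicity of λ is n − rank(A − λI), which equals the number of Jordan blocks for λ):
  λ = 6: algebraic multiplicity = 3, geometric multiplicity = 2

Determining the block sizes for each eigenvalue:
  λ = 6: 2 blocks summing to 3 forces exactly one block of size 2 and the rest size 1 → block sizes [2, 1]

Assembling the blocks gives a Jordan form
J =
  [6, 1, 0]
  [0, 6, 0]
  [0, 0, 6]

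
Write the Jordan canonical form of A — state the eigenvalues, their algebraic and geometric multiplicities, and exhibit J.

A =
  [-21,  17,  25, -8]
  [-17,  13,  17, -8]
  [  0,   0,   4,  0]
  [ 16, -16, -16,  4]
J_2(-4) ⊕ J_1(4) ⊕ J_1(4)

The characteristic polynomial is
  det(x·I − A) = x^4 - 32*x^2 + 256 = (x - 4)^2*(x + 4)^2

Eigenvalues and multiplicities (the geometric multiplicity of λ is n − rank(A − λI), which equals the number of Jordan blocks for λ):
  λ = -4: algebraic multiplicity = 2, geometric multiplicity = 1
  λ = 4: algebraic multiplicity = 2, geometric multiplicity = 2

Determining the block sizes for each eigenvalue:
  λ = -4: one block (gm = 1), so the single block has size am = 2 → block sizes [2]
  λ = 4: gm = am = 2, so every block has size 1 → block sizes [1, 1]

Assembling the blocks gives a Jordan form
J =
  [-4,  1, 0, 0]
  [ 0, -4, 0, 0]
  [ 0,  0, 4, 0]
  [ 0,  0, 0, 4]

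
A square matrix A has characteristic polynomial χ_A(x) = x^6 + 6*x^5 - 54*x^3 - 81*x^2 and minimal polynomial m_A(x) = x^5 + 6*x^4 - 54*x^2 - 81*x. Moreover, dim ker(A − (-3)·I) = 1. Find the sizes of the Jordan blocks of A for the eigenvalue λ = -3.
Block sizes for λ = -3: [3]

Step 1 — from the characteristic polynomial, algebraic multiplicity of λ = -3 is 3. From dim ker(A − (-3)·I) = 1, there are exactly 1 Jordan blocks for λ = -3.
Step 2 — from the minimal polynomial, the factor (x + 3)^3 tells us the largest block for λ = -3 has size 3.
Step 3 — with total size 3, 1 blocks, and largest block 3, the block sizes (in nonincreasing order) are [3].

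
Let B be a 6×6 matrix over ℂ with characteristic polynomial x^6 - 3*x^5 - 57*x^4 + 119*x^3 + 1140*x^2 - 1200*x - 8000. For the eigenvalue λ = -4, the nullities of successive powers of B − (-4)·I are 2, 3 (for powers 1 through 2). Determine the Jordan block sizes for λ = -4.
Block sizes for λ = -4: [2, 1]

From the dimensions of kernels of powers, the number of Jordan blocks of size at least j is d_j − d_{j−1} where d_j = dim ker(N^j) (with d_0 = 0). Computing the differences gives [2, 1].
The number of blocks of size exactly k is (#blocks of size ≥ k) − (#blocks of size ≥ k + 1), so the partition is: 1 block(s) of size 1, 1 block(s) of size 2.
In nonincreasing order the block sizes are [2, 1].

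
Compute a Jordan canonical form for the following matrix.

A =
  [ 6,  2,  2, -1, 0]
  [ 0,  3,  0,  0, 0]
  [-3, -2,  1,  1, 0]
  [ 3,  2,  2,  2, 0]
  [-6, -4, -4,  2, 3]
J_2(3) ⊕ J_1(3) ⊕ J_1(3) ⊕ J_1(3)

The characteristic polynomial is
  det(x·I − A) = x^5 - 15*x^4 + 90*x^3 - 270*x^2 + 405*x - 243 = (x - 3)^5

Eigenvalues and multiplicities (the geometric multiplicity of λ is n − rank(A − λI), which equals the number of Jordan blocks for λ):
  λ = 3: algebraic multiplicity = 5, geometric multiplicity = 4

Determining the block sizes for each eigenvalue:
  λ = 3: 4 blocks summing to 5 forces exactly one block of size 2 and the rest size 1 → block sizes [2, 1, 1, 1]

Assembling the blocks gives a Jordan form
J =
  [3, 1, 0, 0, 0]
  [0, 3, 0, 0, 0]
  [0, 0, 3, 0, 0]
  [0, 0, 0, 3, 0]
  [0, 0, 0, 0, 3]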